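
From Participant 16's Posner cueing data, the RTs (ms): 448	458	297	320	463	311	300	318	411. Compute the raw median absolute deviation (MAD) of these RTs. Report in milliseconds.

23 ms

Sorted: 297, 300, 311, 318, 320, 411, 448, 458, 463 → median = 320
|x − 320|: 128, 138, 23, 0, 143, 9, 20, 2, 91
Sorted deviations: 0, 2, 9, 20, 23, 91, 128, 138, 143 → MAD = 23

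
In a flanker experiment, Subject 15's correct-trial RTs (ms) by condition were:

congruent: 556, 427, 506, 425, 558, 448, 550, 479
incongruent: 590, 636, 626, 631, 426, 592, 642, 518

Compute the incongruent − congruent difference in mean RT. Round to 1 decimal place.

M(congruent) = 3949/8 = 493.625
M(incongruent) = 4661/8 = 582.625
Difference = 582.625 − 493.625 = 89.000 ms

89.0 ms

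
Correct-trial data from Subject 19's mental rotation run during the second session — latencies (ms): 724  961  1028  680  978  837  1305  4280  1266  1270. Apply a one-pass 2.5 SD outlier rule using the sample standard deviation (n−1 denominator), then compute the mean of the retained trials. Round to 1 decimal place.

n = 10, ΣRT = 13329, M = 1332.900
Σ(x−M)² = 10094790.90; s = √(10094790.90/9) = 1059.077
Cutoffs: 1332.900 ± 2.5·1059.077 → [-1314.8, 3980.6]
Outside: 4280 → excluded.
Retained (n=9): Σ = 9049, mean = 9049/9 = 1005.444

1005.4 ms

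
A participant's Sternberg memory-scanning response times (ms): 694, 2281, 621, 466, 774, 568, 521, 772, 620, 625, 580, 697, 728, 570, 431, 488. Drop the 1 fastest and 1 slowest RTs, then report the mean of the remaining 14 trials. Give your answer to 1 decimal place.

Sorted: 431, 466, 488, 521, 568, 570, 580, 620, 621, 625, 694, 697, 728, 772, 774, 2281
Drop lowest 1 (431) and highest 1 (2281)
Remaining (n=14): Σ = 8724, mean = 8724/14 = 623.143

623.1 ms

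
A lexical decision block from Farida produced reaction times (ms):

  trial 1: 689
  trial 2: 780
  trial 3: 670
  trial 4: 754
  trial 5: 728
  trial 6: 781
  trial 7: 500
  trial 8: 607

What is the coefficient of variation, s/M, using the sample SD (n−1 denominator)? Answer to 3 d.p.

n = 8, Σ = 5509, M = 688.6250
Σ(x−M)² = 65295.875; s = √(65295.875/7) = 96.5815
CV = 96.5815 / 688.6250 = 0.14025

0.140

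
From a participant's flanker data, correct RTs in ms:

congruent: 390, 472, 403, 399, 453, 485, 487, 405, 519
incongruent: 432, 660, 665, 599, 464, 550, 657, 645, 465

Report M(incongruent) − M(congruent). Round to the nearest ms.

125 ms

M(congruent) = 4013/9 = 445.889
M(incongruent) = 5137/9 = 570.778
Difference = 570.778 − 445.889 = 124.889 ms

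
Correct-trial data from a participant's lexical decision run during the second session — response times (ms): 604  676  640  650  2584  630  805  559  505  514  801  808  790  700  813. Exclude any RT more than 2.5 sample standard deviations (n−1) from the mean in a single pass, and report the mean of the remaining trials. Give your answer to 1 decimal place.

678.2 ms

n = 15, ΣRT = 12079, M = 805.267
Σ(x−M)² = 3550292.93; s = √(3550292.93/14) = 503.580
Cutoffs: 805.267 ± 2.5·503.580 → [-453.7, 2064.2]
Outside: 2584 → excluded.
Retained (n=14): Σ = 9495, mean = 9495/14 = 678.214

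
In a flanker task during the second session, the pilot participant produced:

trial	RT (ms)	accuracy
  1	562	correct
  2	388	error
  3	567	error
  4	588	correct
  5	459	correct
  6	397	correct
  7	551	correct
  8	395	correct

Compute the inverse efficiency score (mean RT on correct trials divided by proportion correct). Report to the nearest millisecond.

Correct trials (n=6): 562, 588, 459, 397, 551, 395
Mean correct RT = 2952/6 = 492.0000 ms
Proportion correct = 6/8
IES = 492.0000 / (6/8) = 656.000 ms

656 ms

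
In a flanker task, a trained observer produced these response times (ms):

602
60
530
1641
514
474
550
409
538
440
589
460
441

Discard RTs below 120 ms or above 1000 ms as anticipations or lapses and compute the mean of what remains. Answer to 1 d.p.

504.3 ms

Excluded: 60, 1641
Retained (n=11): Σ = 5547
Mean = 5547/11 = 504.2727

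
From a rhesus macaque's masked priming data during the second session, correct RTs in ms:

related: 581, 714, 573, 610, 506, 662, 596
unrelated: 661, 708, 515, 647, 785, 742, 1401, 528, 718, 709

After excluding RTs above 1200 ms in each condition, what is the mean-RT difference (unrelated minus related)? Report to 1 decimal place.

unrelated: exclude 1401
M(related) = 4242/7 = 606.000
M(unrelated) = 6013/9 = 668.111
Difference = 668.111 − 606.000 = 62.111 ms

62.1 ms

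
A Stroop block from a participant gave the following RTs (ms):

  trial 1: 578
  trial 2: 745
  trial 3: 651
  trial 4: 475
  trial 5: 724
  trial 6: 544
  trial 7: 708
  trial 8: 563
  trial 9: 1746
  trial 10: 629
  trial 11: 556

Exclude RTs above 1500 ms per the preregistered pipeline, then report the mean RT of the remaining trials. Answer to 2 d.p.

Excluded: 1746
Retained (n=10): Σ = 6173
Mean = 6173/10 = 617.3000

617.30 ms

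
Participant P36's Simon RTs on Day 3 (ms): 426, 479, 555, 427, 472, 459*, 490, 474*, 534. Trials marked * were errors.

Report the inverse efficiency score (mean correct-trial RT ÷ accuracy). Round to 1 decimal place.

Correct trials (n=7): 426, 479, 555, 427, 472, 490, 534
Mean correct RT = 3383/7 = 483.2857 ms
Proportion correct = 7/9
IES = 483.2857 / (7/9) = 621.367 ms

621.4 ms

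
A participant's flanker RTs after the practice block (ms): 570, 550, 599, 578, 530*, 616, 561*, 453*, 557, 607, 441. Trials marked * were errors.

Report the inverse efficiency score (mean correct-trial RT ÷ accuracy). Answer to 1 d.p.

776.5 ms

Correct trials (n=8): 570, 550, 599, 578, 616, 557, 607, 441
Mean correct RT = 4518/8 = 564.7500 ms
Proportion correct = 8/11
IES = 564.7500 / (8/11) = 776.531 ms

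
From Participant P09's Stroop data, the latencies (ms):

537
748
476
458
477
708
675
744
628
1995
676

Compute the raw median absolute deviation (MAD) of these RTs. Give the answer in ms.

73 ms

Sorted: 458, 476, 477, 537, 628, 675, 676, 708, 744, 748, 1995 → median = 675
|x − 675|: 138, 73, 199, 217, 198, 33, 0, 69, 47, 1320, 1
Sorted deviations: 0, 1, 33, 47, 69, 73, 138, 198, 199, 217, 1320 → MAD = 73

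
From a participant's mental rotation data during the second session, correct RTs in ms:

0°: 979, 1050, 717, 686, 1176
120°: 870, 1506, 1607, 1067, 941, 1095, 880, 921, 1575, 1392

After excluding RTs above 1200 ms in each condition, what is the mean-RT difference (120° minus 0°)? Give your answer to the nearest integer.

41 ms

120°: exclude 1506, 1607, 1575, 1392
M(0°) = 4608/5 = 921.600
M(120°) = 5774/6 = 962.333
Difference = 962.333 − 921.600 = 40.733 ms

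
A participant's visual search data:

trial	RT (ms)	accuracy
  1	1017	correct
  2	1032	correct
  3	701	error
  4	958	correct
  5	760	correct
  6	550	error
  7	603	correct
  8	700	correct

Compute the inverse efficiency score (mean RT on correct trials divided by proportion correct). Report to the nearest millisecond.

1127 ms

Correct trials (n=6): 1017, 1032, 958, 760, 603, 700
Mean correct RT = 5070/6 = 845.0000 ms
Proportion correct = 6/8
IES = 845.0000 / (6/8) = 1126.667 ms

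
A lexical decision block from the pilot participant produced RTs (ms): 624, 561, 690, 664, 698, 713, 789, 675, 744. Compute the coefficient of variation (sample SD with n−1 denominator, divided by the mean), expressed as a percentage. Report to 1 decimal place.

n = 9, Σ = 6158, M = 684.2222
Σ(x−M)² = 34907.556; s = √(34907.556/8) = 66.0564
CV = 66.0564 / 684.2222 = 0.09654 = 9.654%

9.7%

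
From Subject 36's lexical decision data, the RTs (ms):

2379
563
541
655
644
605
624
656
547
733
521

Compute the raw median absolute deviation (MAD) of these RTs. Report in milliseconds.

Sorted: 521, 541, 547, 563, 605, 624, 644, 655, 656, 733, 2379 → median = 624
|x − 624|: 1755, 61, 83, 31, 20, 19, 0, 32, 77, 109, 103
Sorted deviations: 0, 19, 20, 31, 32, 61, 77, 83, 103, 109, 1755 → MAD = 61

61 ms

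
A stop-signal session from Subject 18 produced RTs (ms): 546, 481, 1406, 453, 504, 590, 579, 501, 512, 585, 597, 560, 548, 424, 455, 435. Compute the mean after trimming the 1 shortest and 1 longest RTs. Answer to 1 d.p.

Sorted: 424, 435, 453, 455, 481, 501, 504, 512, 546, 548, 560, 579, 585, 590, 597, 1406
Drop lowest 1 (424) and highest 1 (1406)
Remaining (n=14): Σ = 7346, mean = 7346/14 = 524.714

524.7 ms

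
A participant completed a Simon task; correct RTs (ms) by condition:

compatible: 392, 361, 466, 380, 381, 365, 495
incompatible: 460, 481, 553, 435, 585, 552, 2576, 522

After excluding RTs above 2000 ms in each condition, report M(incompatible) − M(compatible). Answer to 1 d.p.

incompatible: exclude 2576
M(compatible) = 2840/7 = 405.714
M(incompatible) = 3588/7 = 512.571
Difference = 512.571 − 405.714 = 106.857 ms

106.9 ms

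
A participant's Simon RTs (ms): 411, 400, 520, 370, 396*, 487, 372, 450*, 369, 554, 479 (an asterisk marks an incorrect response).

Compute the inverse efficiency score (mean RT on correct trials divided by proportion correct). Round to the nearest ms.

538 ms

Correct trials (n=9): 411, 400, 520, 370, 487, 372, 369, 554, 479
Mean correct RT = 3962/9 = 440.2222 ms
Proportion correct = 9/11
IES = 440.2222 / (9/11) = 538.049 ms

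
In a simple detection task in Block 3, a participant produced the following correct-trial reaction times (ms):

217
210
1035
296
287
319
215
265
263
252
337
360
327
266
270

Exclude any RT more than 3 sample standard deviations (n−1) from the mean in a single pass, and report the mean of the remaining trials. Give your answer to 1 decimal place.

n = 15, ΣRT = 4919, M = 327.933
Σ(x−M)² = 563932.93; s = √(563932.93/14) = 200.701
Cutoffs: 327.933 ± 3·200.701 → [-274.2, 930.0]
Outside: 1035 → excluded.
Retained (n=14): Σ = 3884, mean = 3884/14 = 277.429

277.4 ms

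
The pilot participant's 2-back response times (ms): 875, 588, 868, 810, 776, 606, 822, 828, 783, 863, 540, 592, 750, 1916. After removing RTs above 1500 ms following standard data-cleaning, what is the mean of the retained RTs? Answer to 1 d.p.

746.2 ms

Excluded: 1916
Retained (n=13): Σ = 9701
Mean = 9701/13 = 746.2308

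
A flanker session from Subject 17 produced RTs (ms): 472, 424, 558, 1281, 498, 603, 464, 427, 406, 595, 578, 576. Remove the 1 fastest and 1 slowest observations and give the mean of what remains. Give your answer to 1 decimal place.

Sorted: 406, 424, 427, 464, 472, 498, 558, 576, 578, 595, 603, 1281
Drop lowest 1 (406) and highest 1 (1281)
Remaining (n=10): Σ = 5195, mean = 5195/10 = 519.500

519.5 ms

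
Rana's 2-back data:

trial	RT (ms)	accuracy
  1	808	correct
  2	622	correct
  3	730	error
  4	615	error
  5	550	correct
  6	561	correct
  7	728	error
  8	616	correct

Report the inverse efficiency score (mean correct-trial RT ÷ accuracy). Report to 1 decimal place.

Correct trials (n=5): 808, 622, 550, 561, 616
Mean correct RT = 3157/5 = 631.4000 ms
Proportion correct = 5/8
IES = 631.4000 / (5/8) = 1010.240 ms

1010.2 ms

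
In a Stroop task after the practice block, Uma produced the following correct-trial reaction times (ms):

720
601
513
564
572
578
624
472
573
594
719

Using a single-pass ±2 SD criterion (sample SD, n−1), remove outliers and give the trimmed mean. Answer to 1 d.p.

593.6 ms

n = 11, ΣRT = 6530, M = 593.636
Σ(x−M)² = 55974.55; s = √(55974.55/10) = 74.816
Cutoffs: 593.636 ± 2·74.816 → [444.0, 743.3]
No RTs fall outside the cutoffs; all 11 retained. Mean = 6530/11 = 593.636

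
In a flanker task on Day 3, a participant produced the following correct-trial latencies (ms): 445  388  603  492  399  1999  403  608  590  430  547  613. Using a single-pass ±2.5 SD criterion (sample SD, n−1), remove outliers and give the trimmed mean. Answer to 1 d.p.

501.6 ms

n = 12, ΣRT = 7517, M = 626.417
Σ(x−M)² = 2140720.92; s = √(2140720.92/11) = 441.147
Cutoffs: 626.417 ± 2.5·441.147 → [-476.5, 1729.3]
Outside: 1999 → excluded.
Retained (n=11): Σ = 5518, mean = 5518/11 = 501.636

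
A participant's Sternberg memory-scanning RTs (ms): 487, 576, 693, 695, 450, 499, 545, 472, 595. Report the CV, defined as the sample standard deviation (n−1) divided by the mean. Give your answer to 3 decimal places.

n = 9, Σ = 5012, M = 556.8889
Σ(x−M)² = 66426.889; s = √(66426.889/8) = 91.1228
CV = 91.1228 / 556.8889 = 0.16363

0.164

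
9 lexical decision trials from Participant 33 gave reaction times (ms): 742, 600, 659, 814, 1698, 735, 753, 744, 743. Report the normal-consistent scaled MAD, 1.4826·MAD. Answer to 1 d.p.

14.8 ms

Sorted: 600, 659, 735, 742, 743, 744, 753, 814, 1698 → median = 743
|x − 743| sorted: 0, 1, 1, 8, 10, 71, 84, 143, 955 → MAD = 10
Robust SD ≈ 1.4826 × 10 = 14.826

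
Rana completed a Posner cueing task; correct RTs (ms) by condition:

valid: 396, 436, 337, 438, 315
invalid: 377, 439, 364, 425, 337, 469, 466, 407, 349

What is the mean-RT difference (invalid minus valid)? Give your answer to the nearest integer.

19 ms

M(valid) = 1922/5 = 384.400
M(invalid) = 3633/9 = 403.667
Difference = 403.667 − 384.400 = 19.267 ms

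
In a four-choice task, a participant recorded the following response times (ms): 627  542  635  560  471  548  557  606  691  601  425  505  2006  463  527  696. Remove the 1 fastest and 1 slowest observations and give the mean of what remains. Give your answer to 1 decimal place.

Sorted: 425, 463, 471, 505, 527, 542, 548, 557, 560, 601, 606, 627, 635, 691, 696, 2006
Drop lowest 1 (425) and highest 1 (2006)
Remaining (n=14): Σ = 8029, mean = 8029/14 = 573.500

573.5 ms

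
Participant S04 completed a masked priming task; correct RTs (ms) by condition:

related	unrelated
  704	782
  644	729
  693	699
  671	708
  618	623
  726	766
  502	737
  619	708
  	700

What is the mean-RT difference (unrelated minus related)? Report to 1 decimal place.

M(related) = 5177/8 = 647.125
M(unrelated) = 6452/9 = 716.889
Difference = 716.889 − 647.125 = 69.764 ms

69.8 ms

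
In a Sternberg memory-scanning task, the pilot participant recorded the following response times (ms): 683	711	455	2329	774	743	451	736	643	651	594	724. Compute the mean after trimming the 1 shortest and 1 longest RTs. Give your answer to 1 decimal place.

Sorted: 451, 455, 594, 643, 651, 683, 711, 724, 736, 743, 774, 2329
Drop lowest 1 (451) and highest 1 (2329)
Remaining (n=10): Σ = 6714, mean = 6714/10 = 671.400

671.4 ms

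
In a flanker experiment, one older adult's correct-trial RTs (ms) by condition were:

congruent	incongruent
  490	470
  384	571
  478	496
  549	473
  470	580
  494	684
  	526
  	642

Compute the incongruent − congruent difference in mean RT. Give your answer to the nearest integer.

78 ms

M(congruent) = 2865/6 = 477.500
M(incongruent) = 4442/8 = 555.250
Difference = 555.250 − 477.500 = 77.750 ms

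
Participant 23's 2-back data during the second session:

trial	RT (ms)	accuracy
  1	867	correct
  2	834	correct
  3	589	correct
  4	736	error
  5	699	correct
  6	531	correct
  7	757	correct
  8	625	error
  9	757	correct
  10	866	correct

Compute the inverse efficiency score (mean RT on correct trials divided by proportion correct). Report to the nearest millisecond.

Correct trials (n=8): 867, 834, 589, 699, 531, 757, 757, 866
Mean correct RT = 5900/8 = 737.5000 ms
Proportion correct = 8/10
IES = 737.5000 / (8/10) = 921.875 ms

922 ms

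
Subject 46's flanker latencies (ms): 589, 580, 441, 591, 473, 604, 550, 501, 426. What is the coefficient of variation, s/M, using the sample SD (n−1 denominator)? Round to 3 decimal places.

n = 9, Σ = 4755, M = 528.3333
Σ(x−M)² = 38380.000; s = √(38380.000/8) = 69.2640
CV = 69.2640 / 528.3333 = 0.13110

0.131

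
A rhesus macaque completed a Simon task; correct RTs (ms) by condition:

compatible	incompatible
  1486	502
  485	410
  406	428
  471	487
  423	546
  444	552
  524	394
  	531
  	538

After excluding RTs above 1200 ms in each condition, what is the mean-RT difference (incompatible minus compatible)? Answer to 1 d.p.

28.7 ms

compatible: exclude 1486
M(compatible) = 2753/6 = 458.833
M(incompatible) = 4388/9 = 487.556
Difference = 487.556 − 458.833 = 28.722 ms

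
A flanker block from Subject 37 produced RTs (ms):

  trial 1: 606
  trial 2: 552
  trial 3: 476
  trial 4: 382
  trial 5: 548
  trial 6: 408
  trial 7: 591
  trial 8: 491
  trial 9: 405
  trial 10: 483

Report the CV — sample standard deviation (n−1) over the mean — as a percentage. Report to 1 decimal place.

16.0%

n = 10, Σ = 4942, M = 494.2000
Σ(x−M)² = 56547.600; s = √(56547.600/9) = 79.2658
CV = 79.2658 / 494.2000 = 0.16039 = 16.039%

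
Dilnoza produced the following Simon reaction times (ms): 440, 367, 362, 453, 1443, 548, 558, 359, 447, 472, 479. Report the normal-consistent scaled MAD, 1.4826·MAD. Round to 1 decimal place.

Sorted: 359, 362, 367, 440, 447, 453, 472, 479, 548, 558, 1443 → median = 453
|x − 453| sorted: 0, 6, 13, 19, 26, 86, 91, 94, 95, 105, 990 → MAD = 86
Robust SD ≈ 1.4826 × 86 = 127.504

127.5 ms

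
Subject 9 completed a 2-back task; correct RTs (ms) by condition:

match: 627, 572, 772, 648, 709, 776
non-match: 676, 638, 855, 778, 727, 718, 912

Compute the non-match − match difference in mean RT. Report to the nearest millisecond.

74 ms

M(match) = 4104/6 = 684.000
M(non-match) = 5304/7 = 757.714
Difference = 757.714 − 684.000 = 73.714 ms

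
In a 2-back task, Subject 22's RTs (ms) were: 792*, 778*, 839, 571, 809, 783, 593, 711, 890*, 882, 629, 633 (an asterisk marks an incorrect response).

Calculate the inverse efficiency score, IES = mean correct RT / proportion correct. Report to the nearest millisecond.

956 ms

Correct trials (n=9): 839, 571, 809, 783, 593, 711, 882, 629, 633
Mean correct RT = 6450/9 = 716.6667 ms
Proportion correct = 9/12
IES = 716.6667 / (9/12) = 955.556 ms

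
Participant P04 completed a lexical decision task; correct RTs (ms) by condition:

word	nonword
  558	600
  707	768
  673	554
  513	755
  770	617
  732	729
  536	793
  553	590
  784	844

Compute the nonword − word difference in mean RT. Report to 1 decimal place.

47.1 ms

M(word) = 5826/9 = 647.333
M(nonword) = 6250/9 = 694.444
Difference = 694.444 − 647.333 = 47.111 ms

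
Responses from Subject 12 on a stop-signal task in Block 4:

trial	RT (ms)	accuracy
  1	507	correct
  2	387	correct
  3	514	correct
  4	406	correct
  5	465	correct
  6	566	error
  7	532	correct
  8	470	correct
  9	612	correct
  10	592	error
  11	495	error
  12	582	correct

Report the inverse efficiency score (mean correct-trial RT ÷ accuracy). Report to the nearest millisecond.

Correct trials (n=9): 507, 387, 514, 406, 465, 532, 470, 612, 582
Mean correct RT = 4475/9 = 497.2222 ms
Proportion correct = 9/12
IES = 497.2222 / (9/12) = 662.963 ms

663 ms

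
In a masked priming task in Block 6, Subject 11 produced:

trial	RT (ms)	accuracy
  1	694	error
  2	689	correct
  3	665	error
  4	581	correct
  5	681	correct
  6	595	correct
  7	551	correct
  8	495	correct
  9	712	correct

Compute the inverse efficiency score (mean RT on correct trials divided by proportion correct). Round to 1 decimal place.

Correct trials (n=7): 689, 581, 681, 595, 551, 495, 712
Mean correct RT = 4304/7 = 614.8571 ms
Proportion correct = 7/9
IES = 614.8571 / (7/9) = 790.531 ms

790.5 ms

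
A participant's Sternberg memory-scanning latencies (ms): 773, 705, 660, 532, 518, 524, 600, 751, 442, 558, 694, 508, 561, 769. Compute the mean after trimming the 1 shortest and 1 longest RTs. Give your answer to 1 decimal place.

615.0 ms

Sorted: 442, 508, 518, 524, 532, 558, 561, 600, 660, 694, 705, 751, 769, 773
Drop lowest 1 (442) and highest 1 (773)
Remaining (n=12): Σ = 7380, mean = 7380/12 = 615.000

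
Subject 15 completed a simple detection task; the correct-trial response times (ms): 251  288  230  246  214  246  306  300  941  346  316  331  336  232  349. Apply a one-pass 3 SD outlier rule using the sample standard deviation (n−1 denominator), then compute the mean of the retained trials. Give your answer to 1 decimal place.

n = 15, ΣRT = 4932, M = 328.800
Σ(x−M)² = 430802.40; s = √(430802.40/14) = 175.418
Cutoffs: 328.800 ± 3·175.418 → [-197.5, 855.1]
Outside: 941 → excluded.
Retained (n=14): Σ = 3991, mean = 3991/14 = 285.071

285.1 ms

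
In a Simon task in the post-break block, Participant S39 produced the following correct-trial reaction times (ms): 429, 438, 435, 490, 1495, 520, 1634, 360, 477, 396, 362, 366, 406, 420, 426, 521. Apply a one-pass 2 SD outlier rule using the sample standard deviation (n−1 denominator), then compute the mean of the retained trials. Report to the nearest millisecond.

432 ms

n = 16, ΣRT = 9175, M = 573.438
Σ(x−M)² = 2292399.94; s = √(2292399.94/15) = 390.931
Cutoffs: 573.438 ± 2·390.931 → [-208.4, 1355.3]
Outside: 1495, 1634 → excluded.
Retained (n=14): Σ = 6046, mean = 6046/14 = 431.857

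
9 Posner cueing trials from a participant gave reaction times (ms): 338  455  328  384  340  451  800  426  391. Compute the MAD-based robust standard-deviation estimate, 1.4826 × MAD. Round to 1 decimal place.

78.6 ms

Sorted: 328, 338, 340, 384, 391, 426, 451, 455, 800 → median = 391
|x − 391| sorted: 0, 7, 35, 51, 53, 60, 63, 64, 409 → MAD = 53
Robust SD ≈ 1.4826 × 53 = 78.578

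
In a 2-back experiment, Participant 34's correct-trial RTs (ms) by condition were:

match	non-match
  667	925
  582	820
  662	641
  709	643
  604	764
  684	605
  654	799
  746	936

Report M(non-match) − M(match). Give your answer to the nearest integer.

103 ms

M(match) = 5308/8 = 663.500
M(non-match) = 6133/8 = 766.625
Difference = 766.625 − 663.500 = 103.125 ms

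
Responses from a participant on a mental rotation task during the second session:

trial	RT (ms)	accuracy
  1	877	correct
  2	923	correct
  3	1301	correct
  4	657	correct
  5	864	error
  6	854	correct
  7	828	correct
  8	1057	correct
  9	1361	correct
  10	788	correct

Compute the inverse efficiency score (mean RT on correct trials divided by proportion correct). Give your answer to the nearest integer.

Correct trials (n=9): 877, 923, 1301, 657, 854, 828, 1057, 1361, 788
Mean correct RT = 8646/9 = 960.6667 ms
Proportion correct = 9/10
IES = 960.6667 / (9/10) = 1067.407 ms

1067 ms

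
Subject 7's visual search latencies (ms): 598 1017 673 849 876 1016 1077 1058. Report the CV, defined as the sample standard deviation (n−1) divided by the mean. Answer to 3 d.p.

n = 8, Σ = 7164, M = 895.5000
Σ(x−M)² = 229186.000; s = √(229186.000/7) = 180.9443
CV = 180.9443 / 895.5000 = 0.20206

0.202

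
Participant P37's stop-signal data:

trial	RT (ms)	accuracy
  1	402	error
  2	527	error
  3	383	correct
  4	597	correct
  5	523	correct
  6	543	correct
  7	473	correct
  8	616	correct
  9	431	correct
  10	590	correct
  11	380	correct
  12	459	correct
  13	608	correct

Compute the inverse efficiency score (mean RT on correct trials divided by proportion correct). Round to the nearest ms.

602 ms

Correct trials (n=11): 383, 597, 523, 543, 473, 616, 431, 590, 380, 459, 608
Mean correct RT = 5603/11 = 509.3636 ms
Proportion correct = 11/13
IES = 509.3636 / (11/13) = 601.975 ms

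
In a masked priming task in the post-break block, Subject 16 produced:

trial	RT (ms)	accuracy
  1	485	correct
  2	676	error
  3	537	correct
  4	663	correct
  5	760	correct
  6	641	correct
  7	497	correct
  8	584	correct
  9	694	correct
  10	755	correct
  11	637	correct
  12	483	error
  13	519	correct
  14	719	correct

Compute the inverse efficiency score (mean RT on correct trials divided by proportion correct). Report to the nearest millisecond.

728 ms

Correct trials (n=12): 485, 537, 663, 760, 641, 497, 584, 694, 755, 637, 519, 719
Mean correct RT = 7491/12 = 624.2500 ms
Proportion correct = 12/14
IES = 624.2500 / (12/14) = 728.292 ms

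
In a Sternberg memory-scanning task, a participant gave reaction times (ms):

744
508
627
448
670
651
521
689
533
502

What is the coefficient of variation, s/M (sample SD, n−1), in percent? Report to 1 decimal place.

16.7%

n = 10, Σ = 5893, M = 589.3000
Σ(x−M)² = 87644.100; s = √(87644.100/9) = 98.6825
CV = 98.6825 / 589.3000 = 0.16746 = 16.746%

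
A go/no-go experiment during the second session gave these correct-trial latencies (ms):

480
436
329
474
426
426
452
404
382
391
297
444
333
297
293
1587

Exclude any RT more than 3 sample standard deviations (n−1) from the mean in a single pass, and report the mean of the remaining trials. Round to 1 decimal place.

390.9 ms

n = 16, ΣRT = 7451, M = 465.688
Σ(x−M)² = 1401713.44; s = √(1401713.44/15) = 305.692
Cutoffs: 465.688 ± 3·305.692 → [-451.4, 1382.8]
Outside: 1587 → excluded.
Retained (n=15): Σ = 5864, mean = 5864/15 = 390.933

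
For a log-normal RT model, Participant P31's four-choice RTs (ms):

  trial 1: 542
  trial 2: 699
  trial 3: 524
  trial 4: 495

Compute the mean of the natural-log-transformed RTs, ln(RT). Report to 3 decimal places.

ln(RT): 6.2953, 6.5497, 6.2615, 6.2046
Σ ln(RT) = 25.3110
Mean = 25.3110/4 = 6.32774

6.328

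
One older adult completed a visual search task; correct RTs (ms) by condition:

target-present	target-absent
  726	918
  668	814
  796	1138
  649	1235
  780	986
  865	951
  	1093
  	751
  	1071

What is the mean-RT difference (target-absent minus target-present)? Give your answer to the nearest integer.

248 ms

M(target-present) = 4484/6 = 747.333
M(target-absent) = 8957/9 = 995.222
Difference = 995.222 − 747.333 = 247.889 ms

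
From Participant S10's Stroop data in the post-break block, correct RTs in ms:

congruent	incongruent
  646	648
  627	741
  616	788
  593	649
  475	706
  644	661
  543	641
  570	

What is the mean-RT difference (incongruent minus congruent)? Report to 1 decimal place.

101.3 ms

M(congruent) = 4714/8 = 589.250
M(incongruent) = 4834/7 = 690.571
Difference = 690.571 − 589.250 = 101.321 ms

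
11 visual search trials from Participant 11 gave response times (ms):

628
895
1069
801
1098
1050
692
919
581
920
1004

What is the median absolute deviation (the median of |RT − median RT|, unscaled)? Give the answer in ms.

Sorted: 581, 628, 692, 801, 895, 919, 920, 1004, 1050, 1069, 1098 → median = 919
|x − 919|: 291, 24, 150, 118, 179, 131, 227, 0, 338, 1, 85
Sorted deviations: 0, 1, 24, 85, 118, 131, 150, 179, 227, 291, 338 → MAD = 131

131 ms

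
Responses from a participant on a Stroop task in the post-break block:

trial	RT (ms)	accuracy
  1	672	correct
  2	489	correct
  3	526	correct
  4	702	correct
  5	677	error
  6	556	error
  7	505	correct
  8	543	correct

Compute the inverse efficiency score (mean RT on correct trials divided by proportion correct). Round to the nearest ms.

Correct trials (n=6): 672, 489, 526, 702, 505, 543
Mean correct RT = 3437/6 = 572.8333 ms
Proportion correct = 6/8
IES = 572.8333 / (6/8) = 763.778 ms

764 ms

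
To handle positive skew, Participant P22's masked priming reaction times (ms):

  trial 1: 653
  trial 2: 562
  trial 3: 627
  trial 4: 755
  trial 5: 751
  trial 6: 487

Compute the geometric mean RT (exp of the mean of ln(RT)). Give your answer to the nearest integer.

632 ms

ln(RT): 6.4816, 6.3315, 6.4409, 6.6267, 6.6214, 6.1883
Mean ln(RT) = 38.6904/6 = 6.44840
Geometric mean = exp(6.44840) = 631.69 ms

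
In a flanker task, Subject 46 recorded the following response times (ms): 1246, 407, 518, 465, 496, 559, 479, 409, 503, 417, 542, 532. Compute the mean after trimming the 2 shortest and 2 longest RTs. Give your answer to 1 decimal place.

Sorted: 407, 409, 417, 465, 479, 496, 503, 518, 532, 542, 559, 1246
Drop lowest 2 (407, 409) and highest 2 (559, 1246)
Remaining (n=8): Σ = 3952, mean = 3952/8 = 494.000

494.0 ms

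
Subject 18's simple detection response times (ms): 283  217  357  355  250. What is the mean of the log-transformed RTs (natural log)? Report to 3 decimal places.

ln(RT): 5.6454, 5.3799, 5.8777, 5.8721, 5.5215
Σ ln(RT) = 28.2967
Mean = 28.2967/5 = 5.65933

5.659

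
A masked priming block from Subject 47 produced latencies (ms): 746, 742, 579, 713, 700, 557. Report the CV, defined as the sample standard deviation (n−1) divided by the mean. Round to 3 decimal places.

n = 6, Σ = 4037, M = 672.8333
Σ(x−M)² = 34710.833; s = √(34710.833/5) = 83.3197
CV = 83.3197 / 672.8333 = 0.12383

0.124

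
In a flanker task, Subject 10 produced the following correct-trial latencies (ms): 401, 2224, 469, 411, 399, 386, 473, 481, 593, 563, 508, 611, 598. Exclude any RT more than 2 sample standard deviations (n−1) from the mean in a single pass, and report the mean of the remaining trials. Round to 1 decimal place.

n = 13, ΣRT = 8117, M = 624.385
Σ(x−M)² = 2848623.08; s = √(2848623.08/12) = 487.222
Cutoffs: 624.385 ± 2·487.222 → [-350.1, 1598.8]
Outside: 2224 → excluded.
Retained (n=12): Σ = 5893, mean = 5893/12 = 491.083

491.1 ms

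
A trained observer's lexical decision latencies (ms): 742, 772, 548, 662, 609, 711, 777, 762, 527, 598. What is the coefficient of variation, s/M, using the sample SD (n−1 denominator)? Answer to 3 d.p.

0.142

n = 10, Σ = 6708, M = 670.8000
Σ(x−M)² = 81477.600; s = √(81477.600/9) = 95.1476
CV = 95.1476 / 670.8000 = 0.14184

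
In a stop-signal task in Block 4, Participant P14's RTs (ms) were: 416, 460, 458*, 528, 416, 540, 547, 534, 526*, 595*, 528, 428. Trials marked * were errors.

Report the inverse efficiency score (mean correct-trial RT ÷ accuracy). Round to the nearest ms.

Correct trials (n=9): 416, 460, 528, 416, 540, 547, 534, 528, 428
Mean correct RT = 4397/9 = 488.5556 ms
Proportion correct = 9/12
IES = 488.5556 / (9/12) = 651.407 ms

651 ms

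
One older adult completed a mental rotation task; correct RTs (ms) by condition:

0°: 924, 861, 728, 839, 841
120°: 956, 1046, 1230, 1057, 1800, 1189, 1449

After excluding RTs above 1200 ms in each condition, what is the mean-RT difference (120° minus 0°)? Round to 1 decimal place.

120°: exclude 1230, 1800, 1449
M(0°) = 4193/5 = 838.600
M(120°) = 4248/4 = 1062.000
Difference = 1062.000 − 838.600 = 223.400 ms

223.4 ms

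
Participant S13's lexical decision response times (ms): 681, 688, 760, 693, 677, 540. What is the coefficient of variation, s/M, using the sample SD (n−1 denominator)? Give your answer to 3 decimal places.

n = 6, Σ = 4039, M = 673.1667
Σ(x−M)² = 25962.833; s = √(25962.833/5) = 72.0595
CV = 72.0595 / 673.1667 = 0.10705

0.107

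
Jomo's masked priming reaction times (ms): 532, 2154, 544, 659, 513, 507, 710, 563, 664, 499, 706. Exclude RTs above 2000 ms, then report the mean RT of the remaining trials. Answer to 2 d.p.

Excluded: 2154
Retained (n=10): Σ = 5897
Mean = 5897/10 = 589.7000

589.70 ms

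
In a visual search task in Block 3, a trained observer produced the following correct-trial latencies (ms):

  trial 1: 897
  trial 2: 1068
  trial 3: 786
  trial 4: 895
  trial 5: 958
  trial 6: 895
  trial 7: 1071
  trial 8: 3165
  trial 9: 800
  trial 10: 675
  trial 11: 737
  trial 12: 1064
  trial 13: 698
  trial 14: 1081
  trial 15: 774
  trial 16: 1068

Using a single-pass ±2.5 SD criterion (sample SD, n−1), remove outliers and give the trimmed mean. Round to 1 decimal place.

897.8 ms

n = 16, ΣRT = 16632, M = 1039.500
Σ(x−M)² = 5124500.00; s = √(5124500.00/15) = 584.494
Cutoffs: 1039.500 ± 2.5·584.494 → [-421.7, 2500.7]
Outside: 3165 → excluded.
Retained (n=15): Σ = 13467, mean = 13467/15 = 897.800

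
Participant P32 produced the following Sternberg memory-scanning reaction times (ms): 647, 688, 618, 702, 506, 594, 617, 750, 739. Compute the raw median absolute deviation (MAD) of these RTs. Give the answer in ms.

53 ms

Sorted: 506, 594, 617, 618, 647, 688, 702, 739, 750 → median = 647
|x − 647|: 0, 41, 29, 55, 141, 53, 30, 103, 92
Sorted deviations: 0, 29, 30, 41, 53, 55, 92, 103, 141 → MAD = 53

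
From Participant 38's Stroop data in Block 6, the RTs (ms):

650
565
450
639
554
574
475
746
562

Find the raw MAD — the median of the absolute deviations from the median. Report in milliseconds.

74 ms

Sorted: 450, 475, 554, 562, 565, 574, 639, 650, 746 → median = 565
|x − 565|: 85, 0, 115, 74, 11, 9, 90, 181, 3
Sorted deviations: 0, 3, 9, 11, 74, 85, 90, 115, 181 → MAD = 74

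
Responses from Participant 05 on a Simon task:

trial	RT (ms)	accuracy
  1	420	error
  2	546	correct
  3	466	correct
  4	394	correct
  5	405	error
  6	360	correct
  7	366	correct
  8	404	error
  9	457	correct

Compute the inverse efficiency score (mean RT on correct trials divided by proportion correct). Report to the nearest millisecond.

647 ms

Correct trials (n=6): 546, 466, 394, 360, 366, 457
Mean correct RT = 2589/6 = 431.5000 ms
Proportion correct = 6/9
IES = 431.5000 / (6/9) = 647.250 ms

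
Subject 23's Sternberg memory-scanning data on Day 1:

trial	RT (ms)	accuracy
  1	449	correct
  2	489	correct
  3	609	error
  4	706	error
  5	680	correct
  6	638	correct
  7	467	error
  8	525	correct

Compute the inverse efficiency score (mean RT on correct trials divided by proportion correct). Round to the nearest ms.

890 ms

Correct trials (n=5): 449, 489, 680, 638, 525
Mean correct RT = 2781/5 = 556.2000 ms
Proportion correct = 5/8
IES = 556.2000 / (5/8) = 889.920 ms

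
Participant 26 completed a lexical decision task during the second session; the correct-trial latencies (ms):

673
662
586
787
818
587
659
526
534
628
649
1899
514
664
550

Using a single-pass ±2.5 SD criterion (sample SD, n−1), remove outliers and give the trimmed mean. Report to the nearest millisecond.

631 ms

n = 15, ΣRT = 10736, M = 715.733
Σ(x−M)² = 1609008.93; s = √(1609008.93/14) = 339.012
Cutoffs: 715.733 ± 2.5·339.012 → [-131.8, 1563.3]
Outside: 1899 → excluded.
Retained (n=14): Σ = 8837, mean = 8837/14 = 631.214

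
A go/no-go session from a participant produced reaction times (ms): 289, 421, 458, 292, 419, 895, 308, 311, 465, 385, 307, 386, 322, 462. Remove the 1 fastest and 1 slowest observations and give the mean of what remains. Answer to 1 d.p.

378.0 ms

Sorted: 289, 292, 307, 308, 311, 322, 385, 386, 419, 421, 458, 462, 465, 895
Drop lowest 1 (289) and highest 1 (895)
Remaining (n=12): Σ = 4536, mean = 4536/12 = 378.000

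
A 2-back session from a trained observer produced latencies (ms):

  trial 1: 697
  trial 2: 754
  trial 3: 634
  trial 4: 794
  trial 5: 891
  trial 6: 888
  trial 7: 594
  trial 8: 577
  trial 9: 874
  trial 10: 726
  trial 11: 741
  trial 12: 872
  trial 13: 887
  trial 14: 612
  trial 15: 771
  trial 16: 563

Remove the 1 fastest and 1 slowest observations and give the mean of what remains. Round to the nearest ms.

744 ms

Sorted: 563, 577, 594, 612, 634, 697, 726, 741, 754, 771, 794, 872, 874, 887, 888, 891
Drop lowest 1 (563) and highest 1 (891)
Remaining (n=14): Σ = 10421, mean = 10421/14 = 744.357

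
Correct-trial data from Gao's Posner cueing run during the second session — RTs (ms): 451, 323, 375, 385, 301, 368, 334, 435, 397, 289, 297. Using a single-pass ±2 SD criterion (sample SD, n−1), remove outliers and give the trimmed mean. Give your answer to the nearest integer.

360 ms

n = 11, ΣRT = 3955, M = 359.545
Σ(x−M)² = 30722.73; s = √(30722.73/10) = 55.428
Cutoffs: 359.545 ± 2·55.428 → [248.7, 470.4]
No RTs fall outside the cutoffs; all 11 retained. Mean = 3955/11 = 359.545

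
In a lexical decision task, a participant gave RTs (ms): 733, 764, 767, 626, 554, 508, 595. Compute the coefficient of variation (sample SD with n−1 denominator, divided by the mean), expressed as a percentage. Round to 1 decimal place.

16.2%

n = 7, Σ = 4547, M = 649.5714
Σ(x−M)² = 66553.714; s = √(66553.714/6) = 105.3199
CV = 105.3199 / 649.5714 = 0.16214 = 16.214%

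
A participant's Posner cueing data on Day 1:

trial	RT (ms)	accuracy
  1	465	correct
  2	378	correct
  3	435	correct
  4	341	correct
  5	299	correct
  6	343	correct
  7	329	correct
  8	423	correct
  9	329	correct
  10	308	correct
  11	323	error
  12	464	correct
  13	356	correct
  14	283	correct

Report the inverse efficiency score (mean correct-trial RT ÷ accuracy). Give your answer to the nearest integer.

Correct trials (n=13): 465, 378, 435, 341, 299, 343, 329, 423, 329, 308, 464, 356, 283
Mean correct RT = 4753/13 = 365.6154 ms
Proportion correct = 13/14
IES = 365.6154 / (13/14) = 393.740 ms

394 ms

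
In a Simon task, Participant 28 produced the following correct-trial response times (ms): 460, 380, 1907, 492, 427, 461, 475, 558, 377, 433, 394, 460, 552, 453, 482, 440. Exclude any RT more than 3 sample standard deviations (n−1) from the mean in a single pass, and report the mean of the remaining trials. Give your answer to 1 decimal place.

n = 16, ΣRT = 8751, M = 546.938
Σ(x−M)² = 2012592.94; s = √(2012592.94/15) = 366.296
Cutoffs: 546.938 ± 3·366.296 → [-552.0, 1645.8]
Outside: 1907 → excluded.
Retained (n=15): Σ = 6844, mean = 6844/15 = 456.267

456.3 ms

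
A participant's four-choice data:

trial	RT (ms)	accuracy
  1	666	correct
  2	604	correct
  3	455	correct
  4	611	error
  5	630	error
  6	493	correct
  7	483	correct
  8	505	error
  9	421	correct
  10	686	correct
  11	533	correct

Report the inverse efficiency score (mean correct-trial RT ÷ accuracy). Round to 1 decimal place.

Correct trials (n=8): 666, 604, 455, 493, 483, 421, 686, 533
Mean correct RT = 4341/8 = 542.6250 ms
Proportion correct = 8/11
IES = 542.6250 / (8/11) = 746.109 ms

746.1 ms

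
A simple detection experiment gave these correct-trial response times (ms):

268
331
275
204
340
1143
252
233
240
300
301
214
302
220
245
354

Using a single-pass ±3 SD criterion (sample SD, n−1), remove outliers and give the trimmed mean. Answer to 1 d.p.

n = 16, ΣRT = 5222, M = 326.375
Σ(x−M)² = 743079.75; s = √(743079.75/15) = 222.573
Cutoffs: 326.375 ± 3·222.573 → [-341.3, 994.1]
Outside: 1143 → excluded.
Retained (n=15): Σ = 4079, mean = 4079/15 = 271.933

271.9 ms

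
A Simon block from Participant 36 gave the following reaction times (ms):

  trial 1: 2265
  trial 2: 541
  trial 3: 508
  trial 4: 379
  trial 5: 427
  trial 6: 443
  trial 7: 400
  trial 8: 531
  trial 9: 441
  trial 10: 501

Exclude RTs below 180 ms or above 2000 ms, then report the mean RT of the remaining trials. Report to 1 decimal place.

Excluded: 2265
Retained (n=9): Σ = 4171
Mean = 4171/9 = 463.4444

463.4 ms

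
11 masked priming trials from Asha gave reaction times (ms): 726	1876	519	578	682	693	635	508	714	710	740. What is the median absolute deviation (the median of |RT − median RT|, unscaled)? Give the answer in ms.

47 ms

Sorted: 508, 519, 578, 635, 682, 693, 710, 714, 726, 740, 1876 → median = 693
|x − 693|: 33, 1183, 174, 115, 11, 0, 58, 185, 21, 17, 47
Sorted deviations: 0, 11, 17, 21, 33, 47, 58, 115, 174, 185, 1183 → MAD = 47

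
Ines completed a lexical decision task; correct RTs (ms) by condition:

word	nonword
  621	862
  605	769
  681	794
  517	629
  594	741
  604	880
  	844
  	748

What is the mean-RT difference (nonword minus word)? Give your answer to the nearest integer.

180 ms

M(word) = 3622/6 = 603.667
M(nonword) = 6267/8 = 783.375
Difference = 783.375 − 603.667 = 179.708 ms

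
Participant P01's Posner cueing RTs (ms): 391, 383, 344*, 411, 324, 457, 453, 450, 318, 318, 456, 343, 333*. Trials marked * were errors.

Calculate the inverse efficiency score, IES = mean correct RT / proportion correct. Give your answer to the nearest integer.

Correct trials (n=11): 391, 383, 411, 324, 457, 453, 450, 318, 318, 456, 343
Mean correct RT = 4304/11 = 391.2727 ms
Proportion correct = 11/13
IES = 391.2727 / (11/13) = 462.413 ms

462 ms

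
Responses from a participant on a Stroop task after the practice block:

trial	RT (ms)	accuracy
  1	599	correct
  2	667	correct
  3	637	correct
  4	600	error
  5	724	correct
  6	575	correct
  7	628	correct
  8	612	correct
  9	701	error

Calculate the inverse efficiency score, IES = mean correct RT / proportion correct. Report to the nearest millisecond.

Correct trials (n=7): 599, 667, 637, 724, 575, 628, 612
Mean correct RT = 4442/7 = 634.5714 ms
Proportion correct = 7/9
IES = 634.5714 / (7/9) = 815.878 ms

816 ms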